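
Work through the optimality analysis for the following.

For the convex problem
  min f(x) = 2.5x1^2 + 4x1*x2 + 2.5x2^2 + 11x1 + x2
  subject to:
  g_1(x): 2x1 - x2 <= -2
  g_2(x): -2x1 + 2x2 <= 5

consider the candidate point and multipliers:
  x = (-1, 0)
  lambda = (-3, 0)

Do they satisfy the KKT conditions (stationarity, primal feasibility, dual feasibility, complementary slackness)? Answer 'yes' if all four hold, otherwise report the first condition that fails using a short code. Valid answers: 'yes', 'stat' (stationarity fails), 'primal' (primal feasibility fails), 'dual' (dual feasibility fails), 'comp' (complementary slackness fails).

Gradient of f: grad f(x) = Q x + c = (6, -3)
Constraint values g_i(x) = a_i^T x - b_i:
  g_1((-1, 0)) = 0
  g_2((-1, 0)) = -3
Stationarity residual: grad f(x) + sum_i lambda_i a_i = (0, 0)
  -> stationarity OK
Primal feasibility (all g_i <= 0): OK
Dual feasibility (all lambda_i >= 0): FAILS
Complementary slackness (lambda_i * g_i(x) = 0 for all i): OK

Verdict: the first failing condition is dual_feasibility -> dual.

dual


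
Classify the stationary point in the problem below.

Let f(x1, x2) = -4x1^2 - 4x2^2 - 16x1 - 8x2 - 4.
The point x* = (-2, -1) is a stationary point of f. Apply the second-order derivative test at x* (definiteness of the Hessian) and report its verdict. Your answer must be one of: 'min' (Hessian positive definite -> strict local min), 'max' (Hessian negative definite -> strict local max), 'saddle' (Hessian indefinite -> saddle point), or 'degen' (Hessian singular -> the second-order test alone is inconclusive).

Compute the Hessian H = grad^2 f:
  H = [[-8, 0], [0, -8]]
Verify stationarity: grad f(x*) = H x* + g = (0, 0).
Eigenvalues of H: -8, -8.
Both eigenvalues < 0, so H is negative definite -> x* is a strict local max.

max


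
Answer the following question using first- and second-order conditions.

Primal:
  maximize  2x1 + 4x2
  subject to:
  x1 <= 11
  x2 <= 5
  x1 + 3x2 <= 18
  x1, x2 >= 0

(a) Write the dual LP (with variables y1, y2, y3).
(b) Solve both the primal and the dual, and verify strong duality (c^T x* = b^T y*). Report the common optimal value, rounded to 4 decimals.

The standard primal-dual pair for 'max c^T x s.t. A x <= b, x >= 0' is:
  Dual:  min b^T y  s.t.  A^T y >= c,  y >= 0.

So the dual LP is:
  minimize  11y1 + 5y2 + 18y3
  subject to:
    y1 + y3 >= 2
    y2 + 3y3 >= 4
    y1, y2, y3 >= 0

Solving the primal: x* = (11, 2.3333).
  primal value c^T x* = 31.3333.
Solving the dual: y* = (0.6667, 0, 1.3333).
  dual value b^T y* = 31.3333.
Strong duality: c^T x* = b^T y*. Confirmed.

31.3333


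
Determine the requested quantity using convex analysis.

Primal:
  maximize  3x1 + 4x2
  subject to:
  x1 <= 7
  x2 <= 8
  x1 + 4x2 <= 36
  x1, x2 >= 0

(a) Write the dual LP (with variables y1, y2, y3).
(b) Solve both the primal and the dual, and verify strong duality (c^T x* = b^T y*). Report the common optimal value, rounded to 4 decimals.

The standard primal-dual pair for 'max c^T x s.t. A x <= b, x >= 0' is:
  Dual:  min b^T y  s.t.  A^T y >= c,  y >= 0.

So the dual LP is:
  minimize  7y1 + 8y2 + 36y3
  subject to:
    y1 + y3 >= 3
    y2 + 4y3 >= 4
    y1, y2, y3 >= 0

Solving the primal: x* = (7, 7.25).
  primal value c^T x* = 50.
Solving the dual: y* = (2, 0, 1).
  dual value b^T y* = 50.
Strong duality: c^T x* = b^T y*. Confirmed.

50


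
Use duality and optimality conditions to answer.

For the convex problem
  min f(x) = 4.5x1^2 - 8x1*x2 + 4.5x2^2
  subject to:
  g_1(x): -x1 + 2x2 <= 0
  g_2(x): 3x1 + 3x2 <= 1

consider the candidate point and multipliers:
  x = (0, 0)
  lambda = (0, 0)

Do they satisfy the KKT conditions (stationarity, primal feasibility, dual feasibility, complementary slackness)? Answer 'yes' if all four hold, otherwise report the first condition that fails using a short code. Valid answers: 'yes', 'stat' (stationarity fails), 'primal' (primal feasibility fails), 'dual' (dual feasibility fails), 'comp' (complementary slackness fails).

Gradient of f: grad f(x) = Q x + c = (0, 0)
Constraint values g_i(x) = a_i^T x - b_i:
  g_1((0, 0)) = 0
  g_2((0, 0)) = -1
Stationarity residual: grad f(x) + sum_i lambda_i a_i = (0, 0)
  -> stationarity OK
Primal feasibility (all g_i <= 0): OK
Dual feasibility (all lambda_i >= 0): OK
Complementary slackness (lambda_i * g_i(x) = 0 for all i): OK

Verdict: yes, KKT holds.

yes


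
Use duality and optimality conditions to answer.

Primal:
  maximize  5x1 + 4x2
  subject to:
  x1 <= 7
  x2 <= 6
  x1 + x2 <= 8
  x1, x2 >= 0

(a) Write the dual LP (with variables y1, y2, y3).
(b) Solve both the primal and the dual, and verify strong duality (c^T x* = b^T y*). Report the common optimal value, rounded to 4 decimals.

The standard primal-dual pair for 'max c^T x s.t. A x <= b, x >= 0' is:
  Dual:  min b^T y  s.t.  A^T y >= c,  y >= 0.

So the dual LP is:
  minimize  7y1 + 6y2 + 8y3
  subject to:
    y1 + y3 >= 5
    y2 + y3 >= 4
    y1, y2, y3 >= 0

Solving the primal: x* = (7, 1).
  primal value c^T x* = 39.
Solving the dual: y* = (1, 0, 4).
  dual value b^T y* = 39.
Strong duality: c^T x* = b^T y*. Confirmed.

39


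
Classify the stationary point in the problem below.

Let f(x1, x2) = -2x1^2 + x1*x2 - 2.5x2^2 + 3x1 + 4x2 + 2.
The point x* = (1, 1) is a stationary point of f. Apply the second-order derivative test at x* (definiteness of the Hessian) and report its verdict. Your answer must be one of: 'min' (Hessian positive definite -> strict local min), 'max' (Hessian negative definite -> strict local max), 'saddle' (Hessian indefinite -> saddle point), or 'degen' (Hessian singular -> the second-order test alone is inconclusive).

Compute the Hessian H = grad^2 f:
  H = [[-4, 1], [1, -5]]
Verify stationarity: grad f(x*) = H x* + g = (0, 0).
Eigenvalues of H: -5.618, -3.382.
Both eigenvalues < 0, so H is negative definite -> x* is a strict local max.

max


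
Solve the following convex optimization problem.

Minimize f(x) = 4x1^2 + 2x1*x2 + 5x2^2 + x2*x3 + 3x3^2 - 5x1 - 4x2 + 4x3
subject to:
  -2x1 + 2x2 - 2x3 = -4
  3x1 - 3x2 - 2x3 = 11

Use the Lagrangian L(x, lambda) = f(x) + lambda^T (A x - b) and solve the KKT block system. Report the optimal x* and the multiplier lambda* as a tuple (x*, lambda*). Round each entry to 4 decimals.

Form the Lagrangian:
  L(x, lambda) = (1/2) x^T Q x + c^T x + lambda^T (A x - b)
Stationarity (grad_x L = 0): Q x + c + A^T lambda = 0.
Primal feasibility: A x = b.

This gives the KKT block system:
  [ Q   A^T ] [ x     ]   [-c ]
  [ A    0  ] [ lambda ] = [ b ]

Solving the linear system:
  x*      = (2.0909, -0.9091, -1)
  lambda* = (1.1091, -2.5636)
  f(x*)   = 10.9091

x* = (2.0909, -0.9091, -1), lambda* = (1.1091, -2.5636)


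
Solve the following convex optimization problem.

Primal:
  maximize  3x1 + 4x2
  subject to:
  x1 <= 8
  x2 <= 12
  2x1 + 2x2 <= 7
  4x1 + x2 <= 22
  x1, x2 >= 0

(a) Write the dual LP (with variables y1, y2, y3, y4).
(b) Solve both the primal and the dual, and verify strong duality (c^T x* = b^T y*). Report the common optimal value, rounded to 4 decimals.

The standard primal-dual pair for 'max c^T x s.t. A x <= b, x >= 0' is:
  Dual:  min b^T y  s.t.  A^T y >= c,  y >= 0.

So the dual LP is:
  minimize  8y1 + 12y2 + 7y3 + 22y4
  subject to:
    y1 + 2y3 + 4y4 >= 3
    y2 + 2y3 + y4 >= 4
    y1, y2, y3, y4 >= 0

Solving the primal: x* = (0, 3.5).
  primal value c^T x* = 14.
Solving the dual: y* = (0, 0, 2, 0).
  dual value b^T y* = 14.
Strong duality: c^T x* = b^T y*. Confirmed.

14


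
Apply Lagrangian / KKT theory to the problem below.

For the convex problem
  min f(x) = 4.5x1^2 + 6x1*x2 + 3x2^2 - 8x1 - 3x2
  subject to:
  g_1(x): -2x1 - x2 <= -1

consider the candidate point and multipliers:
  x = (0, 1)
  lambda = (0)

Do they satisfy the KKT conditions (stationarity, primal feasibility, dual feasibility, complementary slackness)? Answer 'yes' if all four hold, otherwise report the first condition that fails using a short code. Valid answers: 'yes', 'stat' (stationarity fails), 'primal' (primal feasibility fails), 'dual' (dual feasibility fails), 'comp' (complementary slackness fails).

Gradient of f: grad f(x) = Q x + c = (-2, 3)
Constraint values g_i(x) = a_i^T x - b_i:
  g_1((0, 1)) = 0
Stationarity residual: grad f(x) + sum_i lambda_i a_i = (-2, 3)
  -> stationarity FAILS
Primal feasibility (all g_i <= 0): OK
Dual feasibility (all lambda_i >= 0): OK
Complementary slackness (lambda_i * g_i(x) = 0 for all i): OK

Verdict: the first failing condition is stationarity -> stat.

stat


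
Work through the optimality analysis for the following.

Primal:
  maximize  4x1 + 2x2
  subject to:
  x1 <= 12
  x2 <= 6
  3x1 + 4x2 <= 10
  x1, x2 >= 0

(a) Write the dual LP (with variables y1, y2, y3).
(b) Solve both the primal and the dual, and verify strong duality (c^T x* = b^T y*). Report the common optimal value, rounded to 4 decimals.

The standard primal-dual pair for 'max c^T x s.t. A x <= b, x >= 0' is:
  Dual:  min b^T y  s.t.  A^T y >= c,  y >= 0.

So the dual LP is:
  minimize  12y1 + 6y2 + 10y3
  subject to:
    y1 + 3y3 >= 4
    y2 + 4y3 >= 2
    y1, y2, y3 >= 0

Solving the primal: x* = (3.3333, 0).
  primal value c^T x* = 13.3333.
Solving the dual: y* = (0, 0, 1.3333).
  dual value b^T y* = 13.3333.
Strong duality: c^T x* = b^T y*. Confirmed.

13.3333


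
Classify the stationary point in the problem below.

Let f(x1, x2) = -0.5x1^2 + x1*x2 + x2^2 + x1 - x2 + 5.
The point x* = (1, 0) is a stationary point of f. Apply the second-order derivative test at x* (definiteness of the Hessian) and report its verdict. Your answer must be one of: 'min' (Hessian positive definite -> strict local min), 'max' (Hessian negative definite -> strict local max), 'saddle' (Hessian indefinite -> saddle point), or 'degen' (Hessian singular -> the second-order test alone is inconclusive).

Compute the Hessian H = grad^2 f:
  H = [[-1, 1], [1, 2]]
Verify stationarity: grad f(x*) = H x* + g = (0, 0).
Eigenvalues of H: -1.3028, 2.3028.
Eigenvalues have mixed signs, so H is indefinite -> x* is a saddle point.

saddle


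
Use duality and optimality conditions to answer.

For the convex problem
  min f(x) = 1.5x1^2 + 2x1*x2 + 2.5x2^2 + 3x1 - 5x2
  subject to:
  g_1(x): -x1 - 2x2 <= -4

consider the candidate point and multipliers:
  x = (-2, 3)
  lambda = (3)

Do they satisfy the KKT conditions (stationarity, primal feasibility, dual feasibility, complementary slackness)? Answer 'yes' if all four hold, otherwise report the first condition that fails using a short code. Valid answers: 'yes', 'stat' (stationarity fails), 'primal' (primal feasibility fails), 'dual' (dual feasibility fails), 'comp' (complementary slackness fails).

Gradient of f: grad f(x) = Q x + c = (3, 6)
Constraint values g_i(x) = a_i^T x - b_i:
  g_1((-2, 3)) = 0
Stationarity residual: grad f(x) + sum_i lambda_i a_i = (0, 0)
  -> stationarity OK
Primal feasibility (all g_i <= 0): OK
Dual feasibility (all lambda_i >= 0): OK
Complementary slackness (lambda_i * g_i(x) = 0 for all i): OK

Verdict: yes, KKT holds.

yes


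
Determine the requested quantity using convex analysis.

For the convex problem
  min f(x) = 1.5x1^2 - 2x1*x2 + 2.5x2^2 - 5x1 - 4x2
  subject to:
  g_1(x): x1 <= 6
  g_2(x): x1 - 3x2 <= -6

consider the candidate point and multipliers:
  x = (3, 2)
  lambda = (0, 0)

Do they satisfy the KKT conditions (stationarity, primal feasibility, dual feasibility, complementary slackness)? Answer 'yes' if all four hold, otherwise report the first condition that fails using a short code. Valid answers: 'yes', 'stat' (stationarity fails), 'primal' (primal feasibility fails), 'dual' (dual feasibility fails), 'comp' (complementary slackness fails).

Gradient of f: grad f(x) = Q x + c = (0, 0)
Constraint values g_i(x) = a_i^T x - b_i:
  g_1((3, 2)) = -3
  g_2((3, 2)) = 3
Stationarity residual: grad f(x) + sum_i lambda_i a_i = (0, 0)
  -> stationarity OK
Primal feasibility (all g_i <= 0): FAILS
Dual feasibility (all lambda_i >= 0): OK
Complementary slackness (lambda_i * g_i(x) = 0 for all i): OK

Verdict: the first failing condition is primal_feasibility -> primal.

primal


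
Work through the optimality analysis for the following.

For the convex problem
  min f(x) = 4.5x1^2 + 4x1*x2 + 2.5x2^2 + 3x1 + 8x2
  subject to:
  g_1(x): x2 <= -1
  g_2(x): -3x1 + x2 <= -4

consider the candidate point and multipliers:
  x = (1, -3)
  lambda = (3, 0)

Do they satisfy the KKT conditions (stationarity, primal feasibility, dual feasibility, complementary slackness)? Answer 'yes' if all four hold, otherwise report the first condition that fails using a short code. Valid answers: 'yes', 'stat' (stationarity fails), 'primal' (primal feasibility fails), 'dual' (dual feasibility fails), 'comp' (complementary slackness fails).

Gradient of f: grad f(x) = Q x + c = (0, -3)
Constraint values g_i(x) = a_i^T x - b_i:
  g_1((1, -3)) = -2
  g_2((1, -3)) = -2
Stationarity residual: grad f(x) + sum_i lambda_i a_i = (0, 0)
  -> stationarity OK
Primal feasibility (all g_i <= 0): OK
Dual feasibility (all lambda_i >= 0): OK
Complementary slackness (lambda_i * g_i(x) = 0 for all i): FAILS

Verdict: the first failing condition is complementary_slackness -> comp.

comp


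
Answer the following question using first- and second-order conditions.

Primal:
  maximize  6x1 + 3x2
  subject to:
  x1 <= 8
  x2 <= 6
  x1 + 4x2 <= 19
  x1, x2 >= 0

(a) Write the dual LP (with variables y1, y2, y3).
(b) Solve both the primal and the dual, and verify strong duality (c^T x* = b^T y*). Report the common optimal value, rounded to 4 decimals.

The standard primal-dual pair for 'max c^T x s.t. A x <= b, x >= 0' is:
  Dual:  min b^T y  s.t.  A^T y >= c,  y >= 0.

So the dual LP is:
  minimize  8y1 + 6y2 + 19y3
  subject to:
    y1 + y3 >= 6
    y2 + 4y3 >= 3
    y1, y2, y3 >= 0

Solving the primal: x* = (8, 2.75).
  primal value c^T x* = 56.25.
Solving the dual: y* = (5.25, 0, 0.75).
  dual value b^T y* = 56.25.
Strong duality: c^T x* = b^T y*. Confirmed.

56.25


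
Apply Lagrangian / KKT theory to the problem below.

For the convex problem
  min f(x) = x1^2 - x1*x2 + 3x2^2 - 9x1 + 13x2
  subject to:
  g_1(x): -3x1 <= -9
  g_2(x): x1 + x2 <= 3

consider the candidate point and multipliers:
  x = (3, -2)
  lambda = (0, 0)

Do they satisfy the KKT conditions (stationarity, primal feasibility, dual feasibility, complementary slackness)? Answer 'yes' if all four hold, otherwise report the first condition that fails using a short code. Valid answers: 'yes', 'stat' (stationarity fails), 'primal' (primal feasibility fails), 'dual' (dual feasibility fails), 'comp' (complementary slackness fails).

Gradient of f: grad f(x) = Q x + c = (-1, -2)
Constraint values g_i(x) = a_i^T x - b_i:
  g_1((3, -2)) = 0
  g_2((3, -2)) = -2
Stationarity residual: grad f(x) + sum_i lambda_i a_i = (-1, -2)
  -> stationarity FAILS
Primal feasibility (all g_i <= 0): OK
Dual feasibility (all lambda_i >= 0): OK
Complementary slackness (lambda_i * g_i(x) = 0 for all i): OK

Verdict: the first failing condition is stationarity -> stat.

stat


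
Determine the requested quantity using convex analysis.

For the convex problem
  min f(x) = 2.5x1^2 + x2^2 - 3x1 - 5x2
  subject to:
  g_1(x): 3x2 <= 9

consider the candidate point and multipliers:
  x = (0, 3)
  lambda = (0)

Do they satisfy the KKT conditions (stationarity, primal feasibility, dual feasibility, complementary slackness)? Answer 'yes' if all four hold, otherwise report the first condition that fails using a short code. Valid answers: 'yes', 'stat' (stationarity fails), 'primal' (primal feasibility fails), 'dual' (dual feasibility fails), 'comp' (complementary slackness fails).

Gradient of f: grad f(x) = Q x + c = (-3, 1)
Constraint values g_i(x) = a_i^T x - b_i:
  g_1((0, 3)) = 0
Stationarity residual: grad f(x) + sum_i lambda_i a_i = (-3, 1)
  -> stationarity FAILS
Primal feasibility (all g_i <= 0): OK
Dual feasibility (all lambda_i >= 0): OK
Complementary slackness (lambda_i * g_i(x) = 0 for all i): OK

Verdict: the first failing condition is stationarity -> stat.

stat


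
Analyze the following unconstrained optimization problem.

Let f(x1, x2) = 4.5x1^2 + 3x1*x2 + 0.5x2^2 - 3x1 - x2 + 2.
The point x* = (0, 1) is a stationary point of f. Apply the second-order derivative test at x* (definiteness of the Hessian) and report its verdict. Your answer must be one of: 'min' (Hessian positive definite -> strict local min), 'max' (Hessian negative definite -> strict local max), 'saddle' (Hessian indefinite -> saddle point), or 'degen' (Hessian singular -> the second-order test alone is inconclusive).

Compute the Hessian H = grad^2 f:
  H = [[9, 3], [3, 1]]
Verify stationarity: grad f(x*) = H x* + g = (0, 0).
Eigenvalues of H: 0, 10.
H has a zero eigenvalue (singular; positive semidefinite but not definite), so H is neither positive definite, negative definite, nor indefinite. The second-order test alone is inconclusive -> degen.
(Indeed, f is constant along the null direction of H through x*, so x* is not a strict local extremum.)

degen


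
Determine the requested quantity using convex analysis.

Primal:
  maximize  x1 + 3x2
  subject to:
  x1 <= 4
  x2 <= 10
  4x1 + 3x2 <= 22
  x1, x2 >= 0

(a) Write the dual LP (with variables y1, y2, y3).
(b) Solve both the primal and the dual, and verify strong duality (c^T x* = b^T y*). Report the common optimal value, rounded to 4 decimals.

The standard primal-dual pair for 'max c^T x s.t. A x <= b, x >= 0' is:
  Dual:  min b^T y  s.t.  A^T y >= c,  y >= 0.

So the dual LP is:
  minimize  4y1 + 10y2 + 22y3
  subject to:
    y1 + 4y3 >= 1
    y2 + 3y3 >= 3
    y1, y2, y3 >= 0

Solving the primal: x* = (0, 7.3333).
  primal value c^T x* = 22.
Solving the dual: y* = (0, 0, 1).
  dual value b^T y* = 22.
Strong duality: c^T x* = b^T y*. Confirmed.

22


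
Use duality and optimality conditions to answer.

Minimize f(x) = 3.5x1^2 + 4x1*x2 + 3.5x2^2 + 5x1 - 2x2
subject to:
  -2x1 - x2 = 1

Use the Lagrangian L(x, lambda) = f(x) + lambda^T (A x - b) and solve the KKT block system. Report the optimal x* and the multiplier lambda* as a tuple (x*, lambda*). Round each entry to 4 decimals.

Form the Lagrangian:
  L(x, lambda) = (1/2) x^T Q x + c^T x + lambda^T (A x - b)
Stationarity (grad_x L = 0): Q x + c + A^T lambda = 0.
Primal feasibility: A x = b.

This gives the KKT block system:
  [ Q   A^T ] [ x     ]   [-c ]
  [ A    0  ] [ lambda ] = [ b ]

Solving the linear system:
  x*      = (-1, 1)
  lambda* = (1)
  f(x*)   = -4

x* = (-1, 1), lambda* = (1)


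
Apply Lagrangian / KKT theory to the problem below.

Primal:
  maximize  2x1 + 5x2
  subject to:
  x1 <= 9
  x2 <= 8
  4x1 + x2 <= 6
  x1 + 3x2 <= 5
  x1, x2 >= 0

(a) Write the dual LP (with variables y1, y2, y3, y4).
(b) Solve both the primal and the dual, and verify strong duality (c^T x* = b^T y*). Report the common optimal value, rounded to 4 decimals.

The standard primal-dual pair for 'max c^T x s.t. A x <= b, x >= 0' is:
  Dual:  min b^T y  s.t.  A^T y >= c,  y >= 0.

So the dual LP is:
  minimize  9y1 + 8y2 + 6y3 + 5y4
  subject to:
    y1 + 4y3 + y4 >= 2
    y2 + y3 + 3y4 >= 5
    y1, y2, y3, y4 >= 0

Solving the primal: x* = (1.1818, 1.2727).
  primal value c^T x* = 8.7273.
Solving the dual: y* = (0, 0, 0.0909, 1.6364).
  dual value b^T y* = 8.7273.
Strong duality: c^T x* = b^T y*. Confirmed.

8.7273


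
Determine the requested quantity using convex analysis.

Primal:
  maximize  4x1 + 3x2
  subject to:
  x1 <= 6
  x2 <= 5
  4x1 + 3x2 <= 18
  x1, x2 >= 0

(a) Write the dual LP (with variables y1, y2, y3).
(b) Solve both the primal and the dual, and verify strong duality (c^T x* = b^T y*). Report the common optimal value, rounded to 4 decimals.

The standard primal-dual pair for 'max c^T x s.t. A x <= b, x >= 0' is:
  Dual:  min b^T y  s.t.  A^T y >= c,  y >= 0.

So the dual LP is:
  minimize  6y1 + 5y2 + 18y3
  subject to:
    y1 + 4y3 >= 4
    y2 + 3y3 >= 3
    y1, y2, y3 >= 0

Solving the primal: x* = (4.5, 0).
  primal value c^T x* = 18.
Solving the dual: y* = (0, 0, 1).
  dual value b^T y* = 18.
Strong duality: c^T x* = b^T y*. Confirmed.

18


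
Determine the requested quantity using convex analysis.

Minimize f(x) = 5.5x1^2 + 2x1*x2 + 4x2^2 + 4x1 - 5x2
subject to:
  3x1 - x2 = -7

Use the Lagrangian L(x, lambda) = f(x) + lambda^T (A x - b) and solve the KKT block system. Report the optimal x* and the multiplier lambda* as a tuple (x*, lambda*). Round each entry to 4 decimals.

Form the Lagrangian:
  L(x, lambda) = (1/2) x^T Q x + c^T x + lambda^T (A x - b)
Stationarity (grad_x L = 0): Q x + c + A^T lambda = 0.
Primal feasibility: A x = b.

This gives the KKT block system:
  [ Q   A^T ] [ x     ]   [-c ]
  [ A    0  ] [ lambda ] = [ b ]

Solving the linear system:
  x*      = (-1.8, 1.6)
  lambda* = (4.2)
  f(x*)   = 7.1

x* = (-1.8, 1.6), lambda* = (4.2)


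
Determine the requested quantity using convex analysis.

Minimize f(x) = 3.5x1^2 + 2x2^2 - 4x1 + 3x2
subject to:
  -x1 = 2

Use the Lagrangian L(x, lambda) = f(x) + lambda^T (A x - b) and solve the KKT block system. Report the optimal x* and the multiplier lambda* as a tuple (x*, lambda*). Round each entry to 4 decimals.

Form the Lagrangian:
  L(x, lambda) = (1/2) x^T Q x + c^T x + lambda^T (A x - b)
Stationarity (grad_x L = 0): Q x + c + A^T lambda = 0.
Primal feasibility: A x = b.

This gives the KKT block system:
  [ Q   A^T ] [ x     ]   [-c ]
  [ A    0  ] [ lambda ] = [ b ]

Solving the linear system:
  x*      = (-2, -0.75)
  lambda* = (-18)
  f(x*)   = 20.875

x* = (-2, -0.75), lambda* = (-18)


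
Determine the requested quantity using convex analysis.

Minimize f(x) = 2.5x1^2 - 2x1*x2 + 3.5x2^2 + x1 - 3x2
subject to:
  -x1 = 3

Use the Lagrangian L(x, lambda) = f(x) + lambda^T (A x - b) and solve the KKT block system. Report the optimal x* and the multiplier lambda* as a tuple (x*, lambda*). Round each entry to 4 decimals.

Form the Lagrangian:
  L(x, lambda) = (1/2) x^T Q x + c^T x + lambda^T (A x - b)
Stationarity (grad_x L = 0): Q x + c + A^T lambda = 0.
Primal feasibility: A x = b.

This gives the KKT block system:
  [ Q   A^T ] [ x     ]   [-c ]
  [ A    0  ] [ lambda ] = [ b ]

Solving the linear system:
  x*      = (-3, -0.4286)
  lambda* = (-13.1429)
  f(x*)   = 18.8571

x* = (-3, -0.4286), lambda* = (-13.1429)


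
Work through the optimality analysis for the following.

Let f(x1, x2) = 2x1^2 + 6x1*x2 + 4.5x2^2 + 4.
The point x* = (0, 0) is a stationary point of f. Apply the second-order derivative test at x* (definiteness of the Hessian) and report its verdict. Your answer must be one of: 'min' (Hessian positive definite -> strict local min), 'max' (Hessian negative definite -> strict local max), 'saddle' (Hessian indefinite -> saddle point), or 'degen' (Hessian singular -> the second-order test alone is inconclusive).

Compute the Hessian H = grad^2 f:
  H = [[4, 6], [6, 9]]
Verify stationarity: grad f(x*) = H x* + g = (0, 0).
Eigenvalues of H: 0, 13.
H has a zero eigenvalue (singular; positive semidefinite but not definite), so H is neither positive definite, negative definite, nor indefinite. The second-order test alone is inconclusive -> degen.
(Indeed, f is constant along the null direction of H through x*, so x* is not a strict local extremum.)

degen


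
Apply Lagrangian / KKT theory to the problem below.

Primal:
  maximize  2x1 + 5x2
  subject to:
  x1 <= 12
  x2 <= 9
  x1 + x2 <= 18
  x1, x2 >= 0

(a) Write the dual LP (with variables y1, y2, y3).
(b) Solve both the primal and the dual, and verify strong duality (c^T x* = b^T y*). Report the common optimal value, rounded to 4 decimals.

The standard primal-dual pair for 'max c^T x s.t. A x <= b, x >= 0' is:
  Dual:  min b^T y  s.t.  A^T y >= c,  y >= 0.

So the dual LP is:
  minimize  12y1 + 9y2 + 18y3
  subject to:
    y1 + y3 >= 2
    y2 + y3 >= 5
    y1, y2, y3 >= 0

Solving the primal: x* = (9, 9).
  primal value c^T x* = 63.
Solving the dual: y* = (0, 3, 2).
  dual value b^T y* = 63.
Strong duality: c^T x* = b^T y*. Confirmed.

63


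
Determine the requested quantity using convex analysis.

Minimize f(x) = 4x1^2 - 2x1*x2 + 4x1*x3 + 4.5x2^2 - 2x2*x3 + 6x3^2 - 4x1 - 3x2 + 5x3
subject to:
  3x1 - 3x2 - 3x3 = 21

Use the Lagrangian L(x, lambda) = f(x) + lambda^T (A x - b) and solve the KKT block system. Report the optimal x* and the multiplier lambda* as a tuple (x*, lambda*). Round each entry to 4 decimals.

Form the Lagrangian:
  L(x, lambda) = (1/2) x^T Q x + c^T x + lambda^T (A x - b)
Stationarity (grad_x L = 0): Q x + c + A^T lambda = 0.
Primal feasibility: A x = b.

This gives the KKT block system:
  [ Q   A^T ] [ x     ]   [-c ]
  [ A    0  ] [ lambda ] = [ b ]

Solving the linear system:
  x*      = (3.25, -1, -2.75)
  lambda* = (-4.3333)
  f(x*)   = 33.625

x* = (3.25, -1, -2.75), lambda* = (-4.3333)


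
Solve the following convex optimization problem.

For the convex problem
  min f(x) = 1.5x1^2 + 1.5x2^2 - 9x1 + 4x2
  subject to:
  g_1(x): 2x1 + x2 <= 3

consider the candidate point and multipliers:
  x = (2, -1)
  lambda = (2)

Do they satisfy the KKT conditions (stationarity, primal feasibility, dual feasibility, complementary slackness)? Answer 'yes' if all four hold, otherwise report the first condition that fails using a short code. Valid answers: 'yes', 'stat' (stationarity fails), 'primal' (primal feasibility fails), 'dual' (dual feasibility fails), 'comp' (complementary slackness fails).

Gradient of f: grad f(x) = Q x + c = (-3, 1)
Constraint values g_i(x) = a_i^T x - b_i:
  g_1((2, -1)) = 0
Stationarity residual: grad f(x) + sum_i lambda_i a_i = (1, 3)
  -> stationarity FAILS
Primal feasibility (all g_i <= 0): OK
Dual feasibility (all lambda_i >= 0): OK
Complementary slackness (lambda_i * g_i(x) = 0 for all i): OK

Verdict: the first failing condition is stationarity -> stat.

stat


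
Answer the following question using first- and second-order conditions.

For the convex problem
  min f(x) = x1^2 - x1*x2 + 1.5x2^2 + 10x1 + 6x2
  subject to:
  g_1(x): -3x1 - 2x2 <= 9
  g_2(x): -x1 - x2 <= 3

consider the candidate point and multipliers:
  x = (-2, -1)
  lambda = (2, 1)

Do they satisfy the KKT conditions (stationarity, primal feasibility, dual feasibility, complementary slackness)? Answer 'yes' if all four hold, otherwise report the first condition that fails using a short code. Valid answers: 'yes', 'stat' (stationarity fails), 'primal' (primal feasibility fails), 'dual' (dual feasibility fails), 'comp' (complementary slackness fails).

Gradient of f: grad f(x) = Q x + c = (7, 5)
Constraint values g_i(x) = a_i^T x - b_i:
  g_1((-2, -1)) = -1
  g_2((-2, -1)) = 0
Stationarity residual: grad f(x) + sum_i lambda_i a_i = (0, 0)
  -> stationarity OK
Primal feasibility (all g_i <= 0): OK
Dual feasibility (all lambda_i >= 0): OK
Complementary slackness (lambda_i * g_i(x) = 0 for all i): FAILS

Verdict: the first failing condition is complementary_slackness -> comp.

comp


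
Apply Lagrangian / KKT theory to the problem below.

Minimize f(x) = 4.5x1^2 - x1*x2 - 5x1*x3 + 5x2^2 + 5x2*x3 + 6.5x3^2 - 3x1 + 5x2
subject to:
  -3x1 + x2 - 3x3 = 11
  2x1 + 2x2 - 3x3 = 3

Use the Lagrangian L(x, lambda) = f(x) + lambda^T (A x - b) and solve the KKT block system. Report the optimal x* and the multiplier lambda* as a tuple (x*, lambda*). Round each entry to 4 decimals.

Form the Lagrangian:
  L(x, lambda) = (1/2) x^T Q x + c^T x + lambda^T (A x - b)
Stationarity (grad_x L = 0): Q x + c + A^T lambda = 0.
Primal feasibility: A x = b.

This gives the KKT block system:
  [ Q   A^T ] [ x     ]   [-c ]
  [ A    0  ] [ lambda ] = [ b ]

Solving the linear system:
  x*      = (-1.7187, 0.5937, -1.7501)
  lambda* = (-3.5542, -0.1754)
  f(x*)   = 23.8735

x* = (-1.7187, 0.5937, -1.7501), lambda* = (-3.5542, -0.1754)


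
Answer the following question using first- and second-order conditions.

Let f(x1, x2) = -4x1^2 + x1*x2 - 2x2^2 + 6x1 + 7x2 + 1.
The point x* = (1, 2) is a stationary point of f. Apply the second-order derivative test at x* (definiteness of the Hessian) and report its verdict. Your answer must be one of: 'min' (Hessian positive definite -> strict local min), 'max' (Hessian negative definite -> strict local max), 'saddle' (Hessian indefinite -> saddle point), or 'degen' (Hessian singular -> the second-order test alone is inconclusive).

Compute the Hessian H = grad^2 f:
  H = [[-8, 1], [1, -4]]
Verify stationarity: grad f(x*) = H x* + g = (0, 0).
Eigenvalues of H: -8.2361, -3.7639.
Both eigenvalues < 0, so H is negative definite -> x* is a strict local max.

max


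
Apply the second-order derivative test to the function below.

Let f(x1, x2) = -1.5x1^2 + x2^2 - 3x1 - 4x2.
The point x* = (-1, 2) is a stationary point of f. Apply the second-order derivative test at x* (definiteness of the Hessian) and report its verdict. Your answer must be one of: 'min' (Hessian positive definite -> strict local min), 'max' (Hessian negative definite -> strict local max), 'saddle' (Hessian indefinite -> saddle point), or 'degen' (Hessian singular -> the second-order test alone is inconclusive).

Compute the Hessian H = grad^2 f:
  H = [[-3, 0], [0, 2]]
Verify stationarity: grad f(x*) = H x* + g = (0, 0).
Eigenvalues of H: -3, 2.
Eigenvalues have mixed signs, so H is indefinite -> x* is a saddle point.

saddle


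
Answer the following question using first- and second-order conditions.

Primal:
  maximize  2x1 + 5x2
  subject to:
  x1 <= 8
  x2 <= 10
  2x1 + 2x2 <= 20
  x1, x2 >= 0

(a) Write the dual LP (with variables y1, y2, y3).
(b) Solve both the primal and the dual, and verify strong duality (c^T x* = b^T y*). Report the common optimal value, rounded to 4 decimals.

The standard primal-dual pair for 'max c^T x s.t. A x <= b, x >= 0' is:
  Dual:  min b^T y  s.t.  A^T y >= c,  y >= 0.

So the dual LP is:
  minimize  8y1 + 10y2 + 20y3
  subject to:
    y1 + 2y3 >= 2
    y2 + 2y3 >= 5
    y1, y2, y3 >= 0

Solving the primal: x* = (0, 10).
  primal value c^T x* = 50.
Solving the dual: y* = (0, 0, 2.5).
  dual value b^T y* = 50.
Strong duality: c^T x* = b^T y*. Confirmed.

50


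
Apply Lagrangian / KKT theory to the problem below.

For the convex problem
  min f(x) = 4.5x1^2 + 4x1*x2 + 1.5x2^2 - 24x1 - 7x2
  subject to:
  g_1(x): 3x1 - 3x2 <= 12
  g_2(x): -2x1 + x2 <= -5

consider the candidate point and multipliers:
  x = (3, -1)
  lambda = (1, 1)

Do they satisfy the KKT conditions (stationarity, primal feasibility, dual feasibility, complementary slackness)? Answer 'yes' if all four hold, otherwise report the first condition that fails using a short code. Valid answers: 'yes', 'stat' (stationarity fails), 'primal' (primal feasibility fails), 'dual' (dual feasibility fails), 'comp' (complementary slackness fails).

Gradient of f: grad f(x) = Q x + c = (-1, 2)
Constraint values g_i(x) = a_i^T x - b_i:
  g_1((3, -1)) = 0
  g_2((3, -1)) = -2
Stationarity residual: grad f(x) + sum_i lambda_i a_i = (0, 0)
  -> stationarity OK
Primal feasibility (all g_i <= 0): OK
Dual feasibility (all lambda_i >= 0): OK
Complementary slackness (lambda_i * g_i(x) = 0 for all i): FAILS

Verdict: the first failing condition is complementary_slackness -> comp.

comp


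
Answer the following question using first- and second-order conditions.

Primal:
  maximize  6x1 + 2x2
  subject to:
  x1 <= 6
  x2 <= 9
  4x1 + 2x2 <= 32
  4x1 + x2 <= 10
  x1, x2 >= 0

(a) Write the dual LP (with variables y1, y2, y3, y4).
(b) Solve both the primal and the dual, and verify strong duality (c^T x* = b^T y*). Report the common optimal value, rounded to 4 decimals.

The standard primal-dual pair for 'max c^T x s.t. A x <= b, x >= 0' is:
  Dual:  min b^T y  s.t.  A^T y >= c,  y >= 0.

So the dual LP is:
  minimize  6y1 + 9y2 + 32y3 + 10y4
  subject to:
    y1 + 4y3 + 4y4 >= 6
    y2 + 2y3 + y4 >= 2
    y1, y2, y3, y4 >= 0

Solving the primal: x* = (0.25, 9).
  primal value c^T x* = 19.5.
Solving the dual: y* = (0, 0.5, 0, 1.5).
  dual value b^T y* = 19.5.
Strong duality: c^T x* = b^T y*. Confirmed.

19.5


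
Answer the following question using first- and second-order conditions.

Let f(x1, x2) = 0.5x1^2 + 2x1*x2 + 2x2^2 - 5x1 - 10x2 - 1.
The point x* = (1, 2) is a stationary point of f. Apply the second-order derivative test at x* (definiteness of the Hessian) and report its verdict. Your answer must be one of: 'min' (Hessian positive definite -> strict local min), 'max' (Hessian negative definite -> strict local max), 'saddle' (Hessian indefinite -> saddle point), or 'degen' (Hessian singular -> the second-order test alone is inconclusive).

Compute the Hessian H = grad^2 f:
  H = [[1, 2], [2, 4]]
Verify stationarity: grad f(x*) = H x* + g = (0, 0).
Eigenvalues of H: 0, 5.
H has a zero eigenvalue (singular; positive semidefinite but not definite), so H is neither positive definite, negative definite, nor indefinite. The second-order test alone is inconclusive -> degen.
(Indeed, f is constant along the null direction of H through x*, so x* is not a strict local extremum.)

degen


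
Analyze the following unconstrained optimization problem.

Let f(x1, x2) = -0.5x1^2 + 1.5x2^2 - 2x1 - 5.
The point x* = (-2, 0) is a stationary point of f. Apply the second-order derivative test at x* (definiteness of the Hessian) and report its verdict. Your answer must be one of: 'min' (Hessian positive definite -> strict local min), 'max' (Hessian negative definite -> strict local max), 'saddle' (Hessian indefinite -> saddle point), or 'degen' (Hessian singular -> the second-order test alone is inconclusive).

Compute the Hessian H = grad^2 f:
  H = [[-1, 0], [0, 3]]
Verify stationarity: grad f(x*) = H x* + g = (0, 0).
Eigenvalues of H: -1, 3.
Eigenvalues have mixed signs, so H is indefinite -> x* is a saddle point.

saddle


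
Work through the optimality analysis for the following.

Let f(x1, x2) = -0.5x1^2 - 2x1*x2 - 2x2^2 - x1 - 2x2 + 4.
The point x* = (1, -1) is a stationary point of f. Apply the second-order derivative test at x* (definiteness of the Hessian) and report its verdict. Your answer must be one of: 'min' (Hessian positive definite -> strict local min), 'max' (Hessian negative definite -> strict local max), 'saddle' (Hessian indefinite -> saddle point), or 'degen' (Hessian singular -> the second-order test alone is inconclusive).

Compute the Hessian H = grad^2 f:
  H = [[-1, -2], [-2, -4]]
Verify stationarity: grad f(x*) = H x* + g = (0, 0).
Eigenvalues of H: -5, 0.
H has a zero eigenvalue (singular; negative semidefinite but not definite), so H is neither positive definite, negative definite, nor indefinite. The second-order test alone is inconclusive -> degen.
(Indeed, f is constant along the null direction of H through x*, so x* is not a strict local extremum.)

degen


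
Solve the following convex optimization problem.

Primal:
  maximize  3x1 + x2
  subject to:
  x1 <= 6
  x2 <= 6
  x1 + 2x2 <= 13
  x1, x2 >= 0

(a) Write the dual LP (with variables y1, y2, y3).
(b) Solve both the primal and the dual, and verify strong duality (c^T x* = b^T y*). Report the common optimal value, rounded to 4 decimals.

The standard primal-dual pair for 'max c^T x s.t. A x <= b, x >= 0' is:
  Dual:  min b^T y  s.t.  A^T y >= c,  y >= 0.

So the dual LP is:
  minimize  6y1 + 6y2 + 13y3
  subject to:
    y1 + y3 >= 3
    y2 + 2y3 >= 1
    y1, y2, y3 >= 0

Solving the primal: x* = (6, 3.5).
  primal value c^T x* = 21.5.
Solving the dual: y* = (2.5, 0, 0.5).
  dual value b^T y* = 21.5.
Strong duality: c^T x* = b^T y*. Confirmed.

21.5


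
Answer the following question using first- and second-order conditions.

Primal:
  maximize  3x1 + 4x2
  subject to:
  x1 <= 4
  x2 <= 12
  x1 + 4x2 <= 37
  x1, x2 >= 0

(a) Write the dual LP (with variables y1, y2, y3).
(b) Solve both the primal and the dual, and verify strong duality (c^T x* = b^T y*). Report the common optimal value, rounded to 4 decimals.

The standard primal-dual pair for 'max c^T x s.t. A x <= b, x >= 0' is:
  Dual:  min b^T y  s.t.  A^T y >= c,  y >= 0.

So the dual LP is:
  minimize  4y1 + 12y2 + 37y3
  subject to:
    y1 + y3 >= 3
    y2 + 4y3 >= 4
    y1, y2, y3 >= 0

Solving the primal: x* = (4, 8.25).
  primal value c^T x* = 45.
Solving the dual: y* = (2, 0, 1).
  dual value b^T y* = 45.
Strong duality: c^T x* = b^T y*. Confirmed.

45


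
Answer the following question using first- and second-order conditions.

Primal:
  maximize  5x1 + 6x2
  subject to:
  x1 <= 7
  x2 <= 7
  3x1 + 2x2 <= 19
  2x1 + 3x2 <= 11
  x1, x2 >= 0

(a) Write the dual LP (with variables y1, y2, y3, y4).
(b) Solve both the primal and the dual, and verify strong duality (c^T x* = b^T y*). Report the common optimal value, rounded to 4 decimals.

The standard primal-dual pair for 'max c^T x s.t. A x <= b, x >= 0' is:
  Dual:  min b^T y  s.t.  A^T y >= c,  y >= 0.

So the dual LP is:
  minimize  7y1 + 7y2 + 19y3 + 11y4
  subject to:
    y1 + 3y3 + 2y4 >= 5
    y2 + 2y3 + 3y4 >= 6
    y1, y2, y3, y4 >= 0

Solving the primal: x* = (5.5, 0).
  primal value c^T x* = 27.5.
Solving the dual: y* = (0, 0, 0, 2.5).
  dual value b^T y* = 27.5.
Strong duality: c^T x* = b^T y*. Confirmed.

27.5


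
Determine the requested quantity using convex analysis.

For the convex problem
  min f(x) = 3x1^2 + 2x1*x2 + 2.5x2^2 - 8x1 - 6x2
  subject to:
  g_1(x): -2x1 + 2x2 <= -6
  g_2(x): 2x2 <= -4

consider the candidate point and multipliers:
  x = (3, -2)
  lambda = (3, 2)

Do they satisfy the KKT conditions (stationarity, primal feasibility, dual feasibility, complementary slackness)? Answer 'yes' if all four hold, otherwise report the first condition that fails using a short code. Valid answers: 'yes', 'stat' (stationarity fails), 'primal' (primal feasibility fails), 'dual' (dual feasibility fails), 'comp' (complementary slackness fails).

Gradient of f: grad f(x) = Q x + c = (6, -10)
Constraint values g_i(x) = a_i^T x - b_i:
  g_1((3, -2)) = -4
  g_2((3, -2)) = 0
Stationarity residual: grad f(x) + sum_i lambda_i a_i = (0, 0)
  -> stationarity OK
Primal feasibility (all g_i <= 0): OK
Dual feasibility (all lambda_i >= 0): OK
Complementary slackness (lambda_i * g_i(x) = 0 for all i): FAILS

Verdict: the first failing condition is complementary_slackness -> comp.

comp


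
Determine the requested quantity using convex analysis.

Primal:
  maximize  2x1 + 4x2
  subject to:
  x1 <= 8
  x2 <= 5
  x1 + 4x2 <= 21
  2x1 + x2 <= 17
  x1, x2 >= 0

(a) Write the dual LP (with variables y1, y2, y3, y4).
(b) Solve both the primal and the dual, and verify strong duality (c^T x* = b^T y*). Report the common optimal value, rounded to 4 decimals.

The standard primal-dual pair for 'max c^T x s.t. A x <= b, x >= 0' is:
  Dual:  min b^T y  s.t.  A^T y >= c,  y >= 0.

So the dual LP is:
  minimize  8y1 + 5y2 + 21y3 + 17y4
  subject to:
    y1 + y3 + 2y4 >= 2
    y2 + 4y3 + y4 >= 4
    y1, y2, y3, y4 >= 0

Solving the primal: x* = (6.7143, 3.5714).
  primal value c^T x* = 27.7143.
Solving the dual: y* = (0, 0, 0.8571, 0.5714).
  dual value b^T y* = 27.7143.
Strong duality: c^T x* = b^T y*. Confirmed.

27.7143


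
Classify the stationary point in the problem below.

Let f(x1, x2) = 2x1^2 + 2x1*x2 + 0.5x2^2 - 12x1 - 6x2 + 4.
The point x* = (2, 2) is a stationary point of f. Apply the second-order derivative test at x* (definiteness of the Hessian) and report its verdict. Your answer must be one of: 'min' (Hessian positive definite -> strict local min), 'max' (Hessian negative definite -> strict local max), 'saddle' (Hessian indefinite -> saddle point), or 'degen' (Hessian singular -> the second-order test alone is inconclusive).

Compute the Hessian H = grad^2 f:
  H = [[4, 2], [2, 1]]
Verify stationarity: grad f(x*) = H x* + g = (0, 0).
Eigenvalues of H: 0, 5.
H has a zero eigenvalue (singular; positive semidefinite but not definite), so H is neither positive definite, negative definite, nor indefinite. The second-order test alone is inconclusive -> degen.
(Indeed, f is constant along the null direction of H through x*, so x* is not a strict local extremum.)

degen


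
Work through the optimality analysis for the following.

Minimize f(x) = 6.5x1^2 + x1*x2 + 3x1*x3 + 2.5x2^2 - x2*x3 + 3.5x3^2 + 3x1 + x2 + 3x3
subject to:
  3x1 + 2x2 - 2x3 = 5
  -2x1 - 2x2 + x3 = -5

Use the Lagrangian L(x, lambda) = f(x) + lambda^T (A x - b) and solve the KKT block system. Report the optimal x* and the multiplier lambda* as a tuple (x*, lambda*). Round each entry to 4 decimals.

Form the Lagrangian:
  L(x, lambda) = (1/2) x^T Q x + c^T x + lambda^T (A x - b)
Stationarity (grad_x L = 0): Q x + c + A^T lambda = 0.
Primal feasibility: A x = b.

This gives the KKT block system:
  [ Q   A^T ] [ x     ]   [-c ]
  [ A    0  ] [ lambda ] = [ b ]

Solving the linear system:
  x*      = (0.0275, 2.4862, 0.0275)
  lambda* = (7.5046, 14.2202)
  f(x*)   = 18.1147

x* = (0.0275, 2.4862, 0.0275), lambda* = (7.5046, 14.2202)
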